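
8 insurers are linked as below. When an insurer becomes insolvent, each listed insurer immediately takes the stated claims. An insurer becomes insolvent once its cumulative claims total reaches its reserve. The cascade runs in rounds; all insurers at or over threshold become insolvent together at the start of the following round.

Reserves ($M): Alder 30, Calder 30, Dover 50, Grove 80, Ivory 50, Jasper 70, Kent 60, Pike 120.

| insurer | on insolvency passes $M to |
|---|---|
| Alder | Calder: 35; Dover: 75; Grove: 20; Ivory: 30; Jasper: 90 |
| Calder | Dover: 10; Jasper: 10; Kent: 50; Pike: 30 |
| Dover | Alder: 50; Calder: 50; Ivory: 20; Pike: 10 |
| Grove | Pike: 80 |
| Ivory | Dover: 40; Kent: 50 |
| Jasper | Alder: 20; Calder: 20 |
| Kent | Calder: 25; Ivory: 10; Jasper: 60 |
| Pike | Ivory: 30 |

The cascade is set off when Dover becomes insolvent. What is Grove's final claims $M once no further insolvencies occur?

Round 1 — Dover becomes insolvent (initial).
  Alder: +50 → 50 ≥ 30
  Calder: +50 → 50 ≥ 30
  Ivory: +20 → 20 < 50
  Pike: +10 → 10 < 120
Round 2 — Alder, Calder become insolvent.
  Grove: +20 → 20 < 80
  Ivory: +30 → 50 ≥ 50
  Jasper: +90+10 → 100 ≥ 70
  Kent: +50 → 50 < 60
  Pike: +30 → 40 < 120
Round 3 — Ivory, Jasper become insolvent.
  Kent: +50 → 100 ≥ 60
Round 4 — Kent becomes insolvent.
No further insolvencies.

20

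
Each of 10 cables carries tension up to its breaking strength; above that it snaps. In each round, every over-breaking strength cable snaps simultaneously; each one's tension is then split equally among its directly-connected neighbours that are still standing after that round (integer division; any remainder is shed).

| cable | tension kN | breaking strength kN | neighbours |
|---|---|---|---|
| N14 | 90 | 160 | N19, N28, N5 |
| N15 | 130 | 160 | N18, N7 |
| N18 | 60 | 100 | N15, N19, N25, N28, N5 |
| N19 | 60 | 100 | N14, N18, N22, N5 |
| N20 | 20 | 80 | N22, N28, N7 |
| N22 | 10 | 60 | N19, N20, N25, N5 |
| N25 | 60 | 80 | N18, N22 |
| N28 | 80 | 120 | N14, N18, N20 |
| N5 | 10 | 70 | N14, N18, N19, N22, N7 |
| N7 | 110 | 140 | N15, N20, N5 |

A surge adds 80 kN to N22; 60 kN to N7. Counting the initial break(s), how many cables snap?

10

Round 1 — N22 at 90 > 60; N7 at 170 > 140. N22, N7 snap.
  N22 sheds 90 kN to N19, N20, N25, N5: 22 each (2 lost).
    N19: 60+22 = 82 ≤ 100
    N20: 20+22 = 42 ≤ 80
    N25: 60+22 = 82 > 80
    N5: 10+22 = 32 ≤ 70
  N7 sheds 170 kN to N15, N20, N5: 56 each (2 lost).
    N15: 130+56 = 186 > 160
    N20: 42+56 = 98 > 80
    N5: 32+56 = 88 > 70
Round 2 — N15, N20, N25, N5 snap.
  N15 sheds 186 kN to N18: 186 each.
    N18: 60+186 = 246 > 100
  N20 sheds 98 kN to N28: 98 each.
    N28: 80+98 = 178 > 120
  N25 sheds 82 kN to N18: 82 each.
    N18: 246+82 = 328 > 100
  N5 sheds 88 kN to N14, N18, N19: 29 each (1 lost).
    N14: 90+29 = 119 ≤ 160
    N18: 328+29 = 357 > 100
    N19: 82+29 = 111 > 100
Round 3 — N18, N19, N28 snap.
  N18 sheds 357 kN: no online neighbours, lost.
  N19 sheds 111 kN to N14: 111 each.
    N14: 119+111 = 230 > 160
  N28 sheds 178 kN to N14: 178 each.
    N14: 230+178 = 408 > 160
Round 4 — N14 snaps.
  N14 sheds 408 kN: no online neighbours, lost.
No further breaks.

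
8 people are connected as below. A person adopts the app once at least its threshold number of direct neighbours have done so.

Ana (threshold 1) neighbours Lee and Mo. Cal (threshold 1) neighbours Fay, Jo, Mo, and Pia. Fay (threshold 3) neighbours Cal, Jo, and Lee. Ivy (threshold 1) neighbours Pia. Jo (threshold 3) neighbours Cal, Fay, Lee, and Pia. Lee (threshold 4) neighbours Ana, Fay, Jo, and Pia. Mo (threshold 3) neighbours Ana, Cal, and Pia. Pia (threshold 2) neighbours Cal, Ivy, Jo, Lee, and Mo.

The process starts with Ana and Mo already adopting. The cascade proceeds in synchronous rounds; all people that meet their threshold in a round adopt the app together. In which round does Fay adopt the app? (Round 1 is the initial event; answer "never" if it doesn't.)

never

Round 1 — Ana, Mo adopt the app (initial).
Round 2 — checking thresholds:
  Cal: 1 of 4 neighbours ≥ 1, adopts the app.
  Lee: 1 of 4 neighbours < 4, holds.
  Pia: 1 of 5 neighbours < 2, holds.
Round 3 — checking thresholds:
  Fay: 1 of 3 neighbours < 3, holds.
  Jo: 1 of 4 neighbours < 3, holds.
  Lee: 1 of 4 neighbours < 4, holds.
  Pia: 2 of 5 neighbours ≥ 2, adopts the app.
Round 4 — checking thresholds:
  Fay: 1 of 3 neighbours < 3, holds.
  Ivy: 1 of 1 neighbours ≥ 1, adopts the app.
  Jo: 2 of 4 neighbours < 3, holds.
  Lee: 2 of 4 neighbours < 4, holds.
Round 5 — no new adoptions; cascade stops.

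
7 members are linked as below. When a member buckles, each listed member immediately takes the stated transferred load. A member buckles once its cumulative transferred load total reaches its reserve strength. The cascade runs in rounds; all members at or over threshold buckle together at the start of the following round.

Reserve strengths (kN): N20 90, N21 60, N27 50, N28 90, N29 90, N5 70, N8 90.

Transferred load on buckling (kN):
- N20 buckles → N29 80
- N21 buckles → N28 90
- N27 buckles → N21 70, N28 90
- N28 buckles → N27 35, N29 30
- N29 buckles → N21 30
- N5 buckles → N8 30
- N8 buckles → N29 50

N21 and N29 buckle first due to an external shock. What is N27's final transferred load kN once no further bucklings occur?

35

Round 1 — N21, N29 buckle (initial).
  N28: +90 → 90 ≥ 90
Round 2 — N28 buckles.
  N27: +35 → 35 < 50
No further bucklings.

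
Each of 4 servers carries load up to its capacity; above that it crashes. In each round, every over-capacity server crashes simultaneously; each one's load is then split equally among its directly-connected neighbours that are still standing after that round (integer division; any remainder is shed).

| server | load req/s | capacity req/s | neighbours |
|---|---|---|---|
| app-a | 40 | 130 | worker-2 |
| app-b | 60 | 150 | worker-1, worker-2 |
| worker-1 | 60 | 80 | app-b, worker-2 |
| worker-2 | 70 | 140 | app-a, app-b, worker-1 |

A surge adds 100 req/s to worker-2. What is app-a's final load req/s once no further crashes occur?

Round 1 — worker-2 at 170 > 140. worker-2 crashes.
  worker-2 sheds 170 req/s to app-a, app-b, worker-1: 56 each (2 lost).
    app-a: 40+56 = 96 ≤ 130
    app-b: 60+56 = 116 ≤ 150
    worker-1: 60+56 = 116 > 80
Round 2 — worker-1 crashes.
  worker-1 sheds 116 req/s to app-b: 116 each.
    app-b: 116+116 = 232 > 150
Round 3 — app-b crashes.
  app-b sheds 232 req/s: no online neighbours, lost.
No further crashes.

96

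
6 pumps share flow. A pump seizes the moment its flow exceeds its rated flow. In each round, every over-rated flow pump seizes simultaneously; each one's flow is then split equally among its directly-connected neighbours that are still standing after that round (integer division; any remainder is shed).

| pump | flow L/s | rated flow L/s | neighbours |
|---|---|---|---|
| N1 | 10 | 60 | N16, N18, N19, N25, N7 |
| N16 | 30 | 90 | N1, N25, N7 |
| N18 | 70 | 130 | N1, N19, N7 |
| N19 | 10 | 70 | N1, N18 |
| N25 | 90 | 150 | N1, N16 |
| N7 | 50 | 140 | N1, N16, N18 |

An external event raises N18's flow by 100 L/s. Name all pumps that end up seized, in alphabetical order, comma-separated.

Round 1 — N18 at 170 > 130. N18 seizes.
  N18 sheds 170 L/s to N1, N19, N7: 56 each (2 lost).
    N1: 10+56 = 66 > 60
    N19: 10+56 = 66 ≤ 70
    N7: 50+56 = 106 ≤ 140
Round 2 — N1 seizes.
  N1 sheds 66 L/s to N16, N19, N25, N7: 16 each (2 lost).
    N16: 30+16 = 46 ≤ 90
    N19: 66+16 = 82 > 70
    N25: 90+16 = 106 ≤ 150
    N7: 106+16 = 122 ≤ 140
Round 3 — N19 seizes.
  N19 sheds 82 L/s: no online neighbours, lost.
No further seizures.

N1, N18, N19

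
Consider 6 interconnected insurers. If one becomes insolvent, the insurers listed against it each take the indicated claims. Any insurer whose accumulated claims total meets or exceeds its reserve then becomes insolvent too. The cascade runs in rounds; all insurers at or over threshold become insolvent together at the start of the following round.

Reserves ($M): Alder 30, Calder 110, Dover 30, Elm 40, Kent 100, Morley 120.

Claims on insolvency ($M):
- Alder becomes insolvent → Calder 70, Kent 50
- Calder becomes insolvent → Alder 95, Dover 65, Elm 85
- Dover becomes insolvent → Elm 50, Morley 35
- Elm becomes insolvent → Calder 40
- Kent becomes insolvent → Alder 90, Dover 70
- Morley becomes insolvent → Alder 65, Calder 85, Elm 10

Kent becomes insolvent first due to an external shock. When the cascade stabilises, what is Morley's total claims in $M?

Round 1 — Kent becomes insolvent (initial).
  Alder: +90 → 90 ≥ 30
  Dover: +70 → 70 ≥ 30
Round 2 — Alder, Dover become insolvent.
  Calder: +70 → 70 < 110
  Elm: +50 → 50 ≥ 40
  Morley: +35 → 35 < 120
Round 3 — Elm becomes insolvent.
  Calder: +40 → 110 ≥ 110
Round 4 — Calder becomes insolvent.
No further insolvencies.

35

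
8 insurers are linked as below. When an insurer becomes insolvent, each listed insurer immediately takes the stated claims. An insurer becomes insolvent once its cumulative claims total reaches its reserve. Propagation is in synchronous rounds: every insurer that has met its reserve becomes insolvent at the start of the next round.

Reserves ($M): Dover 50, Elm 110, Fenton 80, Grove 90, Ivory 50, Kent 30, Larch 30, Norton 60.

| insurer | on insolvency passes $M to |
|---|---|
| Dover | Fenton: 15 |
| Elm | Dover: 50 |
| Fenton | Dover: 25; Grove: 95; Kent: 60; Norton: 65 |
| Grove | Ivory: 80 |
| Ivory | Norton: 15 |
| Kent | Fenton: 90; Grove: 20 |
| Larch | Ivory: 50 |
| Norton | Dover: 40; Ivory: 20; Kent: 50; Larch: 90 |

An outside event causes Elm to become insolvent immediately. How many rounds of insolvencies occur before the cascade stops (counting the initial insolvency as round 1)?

Round 1 — Elm becomes insolvent (initial).
  Dover: +50 → 50 ≥ 50
Round 2 — Dover becomes insolvent.
  Fenton: +15 → 15 < 80
No further insolvencies.

2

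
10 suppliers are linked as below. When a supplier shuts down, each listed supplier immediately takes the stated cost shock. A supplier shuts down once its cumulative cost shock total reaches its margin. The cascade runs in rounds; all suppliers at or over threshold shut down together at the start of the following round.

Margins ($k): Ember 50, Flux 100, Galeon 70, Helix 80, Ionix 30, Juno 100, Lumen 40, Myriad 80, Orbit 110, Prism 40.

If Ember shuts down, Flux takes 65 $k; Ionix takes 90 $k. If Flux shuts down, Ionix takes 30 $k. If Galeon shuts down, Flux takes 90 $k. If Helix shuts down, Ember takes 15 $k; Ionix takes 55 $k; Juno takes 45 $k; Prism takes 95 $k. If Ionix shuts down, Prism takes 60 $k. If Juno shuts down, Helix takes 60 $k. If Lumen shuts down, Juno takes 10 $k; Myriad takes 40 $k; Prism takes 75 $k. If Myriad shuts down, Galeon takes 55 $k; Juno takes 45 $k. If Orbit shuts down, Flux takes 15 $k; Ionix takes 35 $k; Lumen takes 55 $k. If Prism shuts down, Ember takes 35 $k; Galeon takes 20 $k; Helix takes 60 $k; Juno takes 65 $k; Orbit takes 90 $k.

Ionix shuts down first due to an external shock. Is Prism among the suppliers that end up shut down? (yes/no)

Round 1 — Ionix shuts down (initial).
  Prism: +60 → 60 ≥ 40
Round 2 — Prism shuts down.
  Ember: +35 → 35 < 50
  Galeon: +20 → 20 < 70
  Helix: +60 → 60 < 80
  Juno: +65 → 65 < 100
  Orbit: +90 → 90 < 110
No further shutdowns.

yes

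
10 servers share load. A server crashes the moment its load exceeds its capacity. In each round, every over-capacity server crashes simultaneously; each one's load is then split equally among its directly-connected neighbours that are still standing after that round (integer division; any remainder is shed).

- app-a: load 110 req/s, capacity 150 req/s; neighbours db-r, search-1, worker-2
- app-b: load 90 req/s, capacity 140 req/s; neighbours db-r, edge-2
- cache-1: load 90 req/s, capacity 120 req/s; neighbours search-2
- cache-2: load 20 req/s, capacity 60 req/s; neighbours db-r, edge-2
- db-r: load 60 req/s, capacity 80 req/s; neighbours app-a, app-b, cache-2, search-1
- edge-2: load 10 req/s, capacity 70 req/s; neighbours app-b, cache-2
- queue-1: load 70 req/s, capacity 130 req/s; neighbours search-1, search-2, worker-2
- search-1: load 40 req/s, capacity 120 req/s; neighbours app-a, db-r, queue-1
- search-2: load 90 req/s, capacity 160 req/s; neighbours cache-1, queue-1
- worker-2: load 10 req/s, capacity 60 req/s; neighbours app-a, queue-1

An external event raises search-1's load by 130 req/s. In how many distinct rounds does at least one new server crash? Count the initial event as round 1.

Round 1 — search-1 at 170 > 120. search-1 crashes.
  search-1 sheds 170 req/s to app-a, db-r, queue-1: 56 each (2 lost).
    app-a: 110+56 = 166 > 150
    db-r: 60+56 = 116 > 80
    queue-1: 70+56 = 126 ≤ 130
Round 2 — app-a, db-r crash.
  app-a sheds 166 req/s to worker-2: 166 each.
    worker-2: 10+166 = 176 > 60
  db-r sheds 116 req/s to app-b, cache-2: 58 each.
    app-b: 90+58 = 148 > 140
    cache-2: 20+58 = 78 > 60
Round 3 — app-b, cache-2, worker-2 crash.
  app-b sheds 148 req/s to edge-2: 148 each.
    edge-2: 10+148 = 158 > 70
  cache-2 sheds 78 req/s to edge-2: 78 each.
    edge-2: 158+78 = 236 > 70
  worker-2 sheds 176 req/s to queue-1: 176 each.
    queue-1: 126+176 = 302 > 130
Round 4 — edge-2, queue-1 crash.
  edge-2 sheds 236 req/s: no online neighbours, lost.
  queue-1 sheds 302 req/s to search-2: 302 each.
    search-2: 90+302 = 392 > 160
Round 5 — search-2 crashes.
  search-2 sheds 392 req/s to cache-1: 392 each.
    cache-1: 90+392 = 482 > 120
Round 6 — cache-1 crashes.
  cache-1 sheds 482 req/s: no online neighbours, lost.
No further crashes.

6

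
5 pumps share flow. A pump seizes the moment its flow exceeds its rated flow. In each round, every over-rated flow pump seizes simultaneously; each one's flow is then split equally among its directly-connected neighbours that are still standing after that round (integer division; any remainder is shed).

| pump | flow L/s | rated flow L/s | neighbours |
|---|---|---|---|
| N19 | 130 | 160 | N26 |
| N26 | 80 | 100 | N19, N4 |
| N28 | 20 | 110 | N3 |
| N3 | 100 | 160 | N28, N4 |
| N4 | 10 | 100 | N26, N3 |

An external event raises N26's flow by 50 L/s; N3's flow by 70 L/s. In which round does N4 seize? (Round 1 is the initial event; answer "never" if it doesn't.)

2

Round 1 — N26 at 130 > 100; N3 at 170 > 160. N26, N3 seize.
  N26 sheds 130 L/s to N19, N4: 65 each.
    N19: 130+65 = 195 > 160
    N4: 10+65 = 75 ≤ 100
  N3 sheds 170 L/s to N28, N4: 85 each.
    N28: 20+85 = 105 ≤ 110
    N4: 75+85 = 160 > 100
Round 2 — N19, N4 seize.
  N19 sheds 195 L/s: no online neighbours, lost.
  N4 sheds 160 L/s: no online neighbours, lost.
No further seizures.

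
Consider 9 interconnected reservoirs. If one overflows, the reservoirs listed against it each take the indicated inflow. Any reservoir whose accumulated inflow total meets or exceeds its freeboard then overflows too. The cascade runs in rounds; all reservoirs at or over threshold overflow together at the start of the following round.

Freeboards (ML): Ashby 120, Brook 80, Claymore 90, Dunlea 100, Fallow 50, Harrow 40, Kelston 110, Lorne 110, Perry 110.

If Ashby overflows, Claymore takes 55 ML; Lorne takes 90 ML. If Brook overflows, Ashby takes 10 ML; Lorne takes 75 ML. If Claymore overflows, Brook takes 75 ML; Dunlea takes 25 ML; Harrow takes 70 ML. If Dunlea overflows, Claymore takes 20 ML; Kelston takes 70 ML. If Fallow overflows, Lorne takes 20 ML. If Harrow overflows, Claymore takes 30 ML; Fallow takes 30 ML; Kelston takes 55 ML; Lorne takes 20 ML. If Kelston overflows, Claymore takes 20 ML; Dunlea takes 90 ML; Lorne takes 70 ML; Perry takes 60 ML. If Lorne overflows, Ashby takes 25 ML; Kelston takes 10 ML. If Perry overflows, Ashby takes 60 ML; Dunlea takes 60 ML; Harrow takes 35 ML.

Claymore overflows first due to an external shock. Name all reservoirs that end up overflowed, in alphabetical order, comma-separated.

Claymore, Harrow

Round 1 — Claymore overflows (initial).
  Brook: +75 → 75 < 80
  Dunlea: +25 → 25 < 100
  Harrow: +70 → 70 ≥ 40
Round 2 — Harrow overflows.
  Fallow: +30 → 30 < 50
  Kelston: +55 → 55 < 110
  Lorne: +20 → 20 < 110
No further overflows.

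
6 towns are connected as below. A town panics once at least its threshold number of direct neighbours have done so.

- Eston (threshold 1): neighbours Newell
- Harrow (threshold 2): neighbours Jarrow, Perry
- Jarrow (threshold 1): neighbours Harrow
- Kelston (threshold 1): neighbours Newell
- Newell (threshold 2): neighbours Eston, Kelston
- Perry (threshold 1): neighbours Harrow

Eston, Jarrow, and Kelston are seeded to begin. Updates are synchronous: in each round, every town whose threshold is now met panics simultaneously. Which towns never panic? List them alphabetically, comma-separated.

Harrow, Perry

Round 1 — Eston, Jarrow, Kelston panic (initial).
Round 2 — checking thresholds:
  Harrow: 1 of 2 neighbours < 2, below threshold.
  Newell: 2 of 2 neighbours ≥ 2, panics.
Round 3 — no new panics; cascade stops.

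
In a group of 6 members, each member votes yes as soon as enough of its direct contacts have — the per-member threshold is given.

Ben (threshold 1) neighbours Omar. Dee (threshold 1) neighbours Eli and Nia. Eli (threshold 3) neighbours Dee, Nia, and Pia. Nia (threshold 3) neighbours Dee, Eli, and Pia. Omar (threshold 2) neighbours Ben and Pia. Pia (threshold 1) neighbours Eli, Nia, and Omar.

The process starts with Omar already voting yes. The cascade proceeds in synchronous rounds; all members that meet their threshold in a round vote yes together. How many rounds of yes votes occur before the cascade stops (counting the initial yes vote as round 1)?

Round 1 — Omar votes yes (initial).
Round 2 — checking thresholds:
  Ben: 1 of 1 neighbours ≥ 1, votes yes.
  Pia: 1 of 3 neighbours ≥ 1, votes yes.
Round 3 — no new yes votes; cascade stops.

2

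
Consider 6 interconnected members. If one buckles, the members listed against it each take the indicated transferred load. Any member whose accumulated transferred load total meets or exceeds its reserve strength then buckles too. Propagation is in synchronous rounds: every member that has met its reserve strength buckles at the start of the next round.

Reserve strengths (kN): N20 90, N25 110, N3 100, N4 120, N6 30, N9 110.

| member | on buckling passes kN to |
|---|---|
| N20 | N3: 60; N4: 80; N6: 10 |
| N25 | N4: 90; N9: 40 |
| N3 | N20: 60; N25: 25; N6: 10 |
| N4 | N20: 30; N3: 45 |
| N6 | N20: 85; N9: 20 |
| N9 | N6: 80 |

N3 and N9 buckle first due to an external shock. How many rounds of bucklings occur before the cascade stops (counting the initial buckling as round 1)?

Round 1 — N3, N9 buckle (initial).
  N20: +60 → 60 < 90
  N25: +25 → 25 < 110
  N6: +10+80 → 90 ≥ 30
Round 2 — N6 buckles.
  N20: +85 → 145 ≥ 90
Round 3 — N20 buckles.
  N4: +80 → 80 < 120
No further bucklings.

3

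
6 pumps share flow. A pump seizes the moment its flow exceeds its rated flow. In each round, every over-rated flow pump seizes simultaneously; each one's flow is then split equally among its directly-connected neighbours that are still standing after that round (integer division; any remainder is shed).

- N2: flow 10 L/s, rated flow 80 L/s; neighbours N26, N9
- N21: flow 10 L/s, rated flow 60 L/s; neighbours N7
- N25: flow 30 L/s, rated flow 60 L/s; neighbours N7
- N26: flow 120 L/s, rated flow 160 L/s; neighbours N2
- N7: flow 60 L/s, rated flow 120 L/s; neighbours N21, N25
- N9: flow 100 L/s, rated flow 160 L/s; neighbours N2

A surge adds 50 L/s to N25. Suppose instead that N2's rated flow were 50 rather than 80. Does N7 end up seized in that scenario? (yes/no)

yes

With N2's rated flow at 50:
Round 1 — N25 at 80 > 60. N25 seizes.
  N25 sheds 80 L/s to N7: 80 each.
    N7: 60+80 = 140 > 120
Round 2 — N7 seizes.
  N7 sheds 140 L/s to N21: 140 each.
    N21: 10+140 = 150 > 60
Round 3 — N21 seizes.
  N21 sheds 150 L/s: no online neighbours, lost.
No further seizures.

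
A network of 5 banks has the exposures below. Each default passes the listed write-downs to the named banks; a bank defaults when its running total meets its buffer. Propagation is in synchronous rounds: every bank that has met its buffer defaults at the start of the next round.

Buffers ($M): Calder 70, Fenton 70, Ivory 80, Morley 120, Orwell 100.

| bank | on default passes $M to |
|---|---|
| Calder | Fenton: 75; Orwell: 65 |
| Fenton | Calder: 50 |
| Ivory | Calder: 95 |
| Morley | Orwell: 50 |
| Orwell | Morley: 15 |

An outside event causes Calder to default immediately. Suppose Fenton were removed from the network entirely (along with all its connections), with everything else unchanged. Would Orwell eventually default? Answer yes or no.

With Fenton removed:
Round 1 — Calder defaults (initial).
  Orwell: +65 → 65 < 100
No further defaults.

no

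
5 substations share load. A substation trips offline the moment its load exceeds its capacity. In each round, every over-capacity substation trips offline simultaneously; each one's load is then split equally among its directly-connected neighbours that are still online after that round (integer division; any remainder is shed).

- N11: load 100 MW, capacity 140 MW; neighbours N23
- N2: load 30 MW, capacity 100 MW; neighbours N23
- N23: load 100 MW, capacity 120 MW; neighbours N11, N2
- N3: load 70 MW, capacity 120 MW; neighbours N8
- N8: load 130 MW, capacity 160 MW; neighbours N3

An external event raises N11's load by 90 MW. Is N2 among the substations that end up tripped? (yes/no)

Round 1 — N11 at 190 > 140. N11 trips offline.
  N11 sheds 190 MW to N23: 190 each.
    N23: 100+190 = 290 > 120
Round 2 — N23 trips offline.
  N23 sheds 290 MW to N2: 290 each.
    N2: 30+290 = 320 > 100
Round 3 — N2 trips offline.
  N2 sheds 320 MW: no online neighbours, lost.
No further trips.

yes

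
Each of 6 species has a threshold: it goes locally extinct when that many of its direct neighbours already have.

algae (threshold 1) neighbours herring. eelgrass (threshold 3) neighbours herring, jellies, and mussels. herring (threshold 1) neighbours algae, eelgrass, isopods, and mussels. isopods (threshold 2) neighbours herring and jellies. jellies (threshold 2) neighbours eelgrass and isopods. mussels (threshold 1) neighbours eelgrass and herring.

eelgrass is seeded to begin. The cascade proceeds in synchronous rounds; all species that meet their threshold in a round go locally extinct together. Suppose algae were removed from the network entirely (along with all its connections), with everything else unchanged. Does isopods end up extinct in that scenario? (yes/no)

no

With algae removed:
Round 1 — eelgrass goes locally extinct (initial).
Round 2 — checking thresholds:
  herring: 1 of 3 neighbours ≥ 1, goes locally extinct.
  jellies: 1 of 2 neighbours < 2, holds.
  mussels: 1 of 2 neighbours ≥ 1, goes locally extinct.
Round 3 — no new extinctions; cascade stops.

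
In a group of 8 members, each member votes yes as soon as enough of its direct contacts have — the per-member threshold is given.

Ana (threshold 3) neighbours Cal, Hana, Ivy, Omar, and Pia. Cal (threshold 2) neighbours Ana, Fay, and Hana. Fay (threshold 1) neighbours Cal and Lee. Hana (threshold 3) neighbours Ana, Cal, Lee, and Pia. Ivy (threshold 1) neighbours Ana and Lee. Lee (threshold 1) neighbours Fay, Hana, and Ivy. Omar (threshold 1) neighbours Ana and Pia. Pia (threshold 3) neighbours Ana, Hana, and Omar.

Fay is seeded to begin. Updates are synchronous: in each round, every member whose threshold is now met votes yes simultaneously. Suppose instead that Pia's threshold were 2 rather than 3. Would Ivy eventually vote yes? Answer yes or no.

With Pia's threshold at 2:
Round 1 — Fay votes yes (initial).
Round 2 — checking thresholds:
  Cal: 1 of 3 neighbours < 2, below threshold.
  Lee: 1 of 3 neighbours ≥ 1, votes yes.
Round 3 — checking thresholds:
  Cal: 1 of 3 neighbours < 2, below threshold.
  Hana: 1 of 4 neighbours < 3, below threshold.
  Ivy: 1 of 2 neighbours ≥ 1, votes yes.
Round 4 — no new yes votes; cascade stops.

yes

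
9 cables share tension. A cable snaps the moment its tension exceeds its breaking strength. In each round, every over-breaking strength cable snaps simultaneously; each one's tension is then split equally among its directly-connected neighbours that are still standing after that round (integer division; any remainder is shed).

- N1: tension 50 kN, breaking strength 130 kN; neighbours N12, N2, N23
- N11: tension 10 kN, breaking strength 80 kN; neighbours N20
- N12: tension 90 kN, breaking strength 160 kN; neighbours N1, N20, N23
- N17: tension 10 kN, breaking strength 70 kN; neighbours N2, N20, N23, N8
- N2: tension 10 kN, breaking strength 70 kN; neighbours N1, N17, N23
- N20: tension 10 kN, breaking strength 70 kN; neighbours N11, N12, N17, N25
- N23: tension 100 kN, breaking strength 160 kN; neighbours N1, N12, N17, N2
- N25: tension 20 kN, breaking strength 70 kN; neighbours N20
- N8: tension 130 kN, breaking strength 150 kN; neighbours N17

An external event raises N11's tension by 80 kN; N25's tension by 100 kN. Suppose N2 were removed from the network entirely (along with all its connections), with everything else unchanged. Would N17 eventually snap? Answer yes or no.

yes

With N2 removed:
Round 1 — N11 at 90 > 80; N25 at 120 > 70. N11, N25 snap.
  N11 sheds 90 kN to N20: 90 each.
    N20: 10+90 = 100 > 70
  N25 sheds 120 kN to N20: 120 each.
    N20: 100+120 = 220 > 70
Round 2 — N20 snaps.
  N20 sheds 220 kN to N12, N17: 110 each.
    N12: 90+110 = 200 > 160
    N17: 10+110 = 120 > 70
Round 3 — N12, N17 snap.
  N12 sheds 200 kN to N1, N23: 100 each.
    N1: 50+100 = 150 > 130
    N23: 100+100 = 200 > 160
  N17 sheds 120 kN to N23, N8: 60 each.
    N23: 200+60 = 260 > 160
    N8: 130+60 = 190 > 150
Round 4 — N1, N23, N8 snap.
  N1 sheds 150 kN: no online neighbours, lost.
  N23 sheds 260 kN: no online neighbours, lost.
  N8 sheds 190 kN: no online neighbours, lost.
No further breaks.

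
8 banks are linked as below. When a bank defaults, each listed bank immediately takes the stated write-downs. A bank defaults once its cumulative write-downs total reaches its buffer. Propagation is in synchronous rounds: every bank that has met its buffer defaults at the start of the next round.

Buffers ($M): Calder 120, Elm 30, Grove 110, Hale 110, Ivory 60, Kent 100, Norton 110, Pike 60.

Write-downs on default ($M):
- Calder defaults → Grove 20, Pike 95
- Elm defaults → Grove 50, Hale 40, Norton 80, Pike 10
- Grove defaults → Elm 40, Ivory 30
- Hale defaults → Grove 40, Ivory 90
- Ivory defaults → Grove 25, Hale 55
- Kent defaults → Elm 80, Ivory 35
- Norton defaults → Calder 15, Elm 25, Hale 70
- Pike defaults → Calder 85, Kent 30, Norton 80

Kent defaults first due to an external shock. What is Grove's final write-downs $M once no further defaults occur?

50

Round 1 — Kent defaults (initial).
  Elm: +80 → 80 ≥ 30
  Ivory: +35 → 35 < 60
Round 2 — Elm defaults.
  Grove: +50 → 50 < 110
  Hale: +40 → 40 < 110
  Norton: +80 → 80 < 110
  Pike: +10 → 10 < 60
No further defaults.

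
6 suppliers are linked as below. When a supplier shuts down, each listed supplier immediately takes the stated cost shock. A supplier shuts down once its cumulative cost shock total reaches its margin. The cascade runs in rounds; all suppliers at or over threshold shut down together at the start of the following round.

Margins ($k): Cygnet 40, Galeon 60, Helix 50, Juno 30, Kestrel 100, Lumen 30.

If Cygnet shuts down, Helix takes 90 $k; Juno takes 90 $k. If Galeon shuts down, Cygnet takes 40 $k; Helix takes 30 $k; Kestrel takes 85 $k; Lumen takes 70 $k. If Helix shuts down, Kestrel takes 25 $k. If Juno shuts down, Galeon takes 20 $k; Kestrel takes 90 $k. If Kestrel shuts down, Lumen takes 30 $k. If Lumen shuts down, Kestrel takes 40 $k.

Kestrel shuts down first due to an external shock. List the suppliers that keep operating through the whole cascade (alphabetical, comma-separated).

Round 1 — Kestrel shuts down (initial).
  Lumen: +30 → 30 ≥ 30
Round 2 — Lumen shuts down.
No further shutdowns.

Cygnet, Galeon, Helix, Juno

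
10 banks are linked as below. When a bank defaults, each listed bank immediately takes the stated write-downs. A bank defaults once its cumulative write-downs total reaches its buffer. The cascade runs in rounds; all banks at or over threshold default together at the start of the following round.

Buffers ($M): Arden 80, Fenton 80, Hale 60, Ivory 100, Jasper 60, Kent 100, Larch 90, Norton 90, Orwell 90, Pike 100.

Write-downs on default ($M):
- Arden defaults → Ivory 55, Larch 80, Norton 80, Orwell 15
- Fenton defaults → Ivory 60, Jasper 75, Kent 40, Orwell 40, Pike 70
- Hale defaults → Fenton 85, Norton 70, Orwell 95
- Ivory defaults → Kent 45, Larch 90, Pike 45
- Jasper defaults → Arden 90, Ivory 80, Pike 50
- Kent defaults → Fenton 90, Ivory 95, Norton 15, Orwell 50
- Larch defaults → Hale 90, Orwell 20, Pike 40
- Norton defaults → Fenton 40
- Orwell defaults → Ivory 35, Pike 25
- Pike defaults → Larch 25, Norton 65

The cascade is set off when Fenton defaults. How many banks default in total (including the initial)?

9

Round 1 — Fenton defaults (initial).
  Ivory: +60 → 60 < 100
  Jasper: +75 → 75 ≥ 60
  Kent: +40 → 40 < 100
  Orwell: +40 → 40 < 90
  Pike: +70 → 70 < 100
Round 2 — Jasper defaults.
  Arden: +90 → 90 ≥ 80
  Ivory: +80 → 140 ≥ 100
  Pike: +50 → 120 ≥ 100
Round 3 — Arden, Ivory, Pike default.
  Kent: +45 → 85 < 100
  Larch: +80+90+25 → 195 ≥ 90
  Norton: +80+65 → 145 ≥ 90
  Orwell: +15 → 55 < 90
Round 4 — Larch, Norton default.
  Hale: +90 → 90 ≥ 60
  Orwell: +20 → 75 < 90
Round 5 — Hale defaults.
  Orwell: +95 → 170 ≥ 90
Round 6 — Orwell defaults.
No further defaults.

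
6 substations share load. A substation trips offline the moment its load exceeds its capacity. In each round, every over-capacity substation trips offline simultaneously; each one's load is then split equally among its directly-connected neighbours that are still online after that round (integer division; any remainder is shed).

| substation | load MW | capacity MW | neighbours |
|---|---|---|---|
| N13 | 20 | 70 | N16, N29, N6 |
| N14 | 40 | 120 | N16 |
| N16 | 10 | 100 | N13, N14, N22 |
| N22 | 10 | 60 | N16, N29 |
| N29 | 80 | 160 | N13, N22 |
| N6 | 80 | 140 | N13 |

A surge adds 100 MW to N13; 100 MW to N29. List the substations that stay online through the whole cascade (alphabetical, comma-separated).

N6

Round 1 — N13 at 120 > 70; N29 at 180 > 160. N13, N29 trip offline.
  N13 sheds 120 MW to N16, N6: 60 each.
    N16: 10+60 = 70 ≤ 100
    N6: 80+60 = 140 ≤ 140
  N29 sheds 180 MW to N22: 180 each.
    N22: 10+180 = 190 > 60
Round 2 — N22 trips offline.
  N22 sheds 190 MW to N16: 190 each.
    N16: 70+190 = 260 > 100
Round 3 — N16 trips offline.
  N16 sheds 260 MW to N14: 260 each.
    N14: 40+260 = 300 > 120
Round 4 — N14 trips offline.
  N14 sheds 300 MW: no online neighbours, lost.
No further trips.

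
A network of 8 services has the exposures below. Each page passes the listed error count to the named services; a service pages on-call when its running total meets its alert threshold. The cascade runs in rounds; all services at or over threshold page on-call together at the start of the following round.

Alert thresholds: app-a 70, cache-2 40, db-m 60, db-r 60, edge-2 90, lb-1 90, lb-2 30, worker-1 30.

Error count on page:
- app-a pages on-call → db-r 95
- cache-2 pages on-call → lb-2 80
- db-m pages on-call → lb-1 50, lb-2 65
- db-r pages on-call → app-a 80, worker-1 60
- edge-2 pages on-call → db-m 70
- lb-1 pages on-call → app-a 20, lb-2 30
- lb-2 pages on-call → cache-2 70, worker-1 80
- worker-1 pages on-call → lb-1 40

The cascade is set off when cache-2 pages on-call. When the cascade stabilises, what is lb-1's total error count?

40

Round 1 — cache-2 pages on-call (initial).
  lb-2: +80 → 80 ≥ 30
Round 2 — lb-2 pages on-call.
  worker-1: +80 → 80 ≥ 30
Round 3 — worker-1 pages on-call.
  lb-1: +40 → 40 < 90
No further pages.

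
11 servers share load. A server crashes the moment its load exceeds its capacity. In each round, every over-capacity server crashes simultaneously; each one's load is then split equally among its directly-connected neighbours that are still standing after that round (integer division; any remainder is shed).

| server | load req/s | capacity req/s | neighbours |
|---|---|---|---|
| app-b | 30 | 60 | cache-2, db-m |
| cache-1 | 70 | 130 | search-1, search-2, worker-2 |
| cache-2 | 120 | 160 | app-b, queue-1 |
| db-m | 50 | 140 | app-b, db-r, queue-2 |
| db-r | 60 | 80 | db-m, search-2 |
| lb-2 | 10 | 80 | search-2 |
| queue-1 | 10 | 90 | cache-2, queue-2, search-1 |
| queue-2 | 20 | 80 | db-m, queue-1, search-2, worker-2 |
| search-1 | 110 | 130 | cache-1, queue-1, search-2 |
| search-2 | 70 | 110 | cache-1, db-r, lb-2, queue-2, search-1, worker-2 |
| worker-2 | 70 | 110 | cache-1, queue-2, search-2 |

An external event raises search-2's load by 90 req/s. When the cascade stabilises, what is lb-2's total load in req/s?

36

Round 1 — search-2 at 160 > 110. search-2 crashes.
  search-2 sheds 160 req/s to cache-1, db-r, lb-2, queue-2, search-1, worker-2: 26 each (4 lost).
    cache-1: 70+26 = 96 ≤ 130
    db-r: 60+26 = 86 > 80
    lb-2: 10+26 = 36 ≤ 80
    queue-2: 20+26 = 46 ≤ 80
    search-1: 110+26 = 136 > 130
    worker-2: 70+26 = 96 ≤ 110
Round 2 — db-r, search-1 crash.
  db-r sheds 86 req/s to db-m: 86 each.
    db-m: 50+86 = 136 ≤ 140
  search-1 sheds 136 req/s to cache-1, queue-1: 68 each.
    cache-1: 96+68 = 164 > 130
    queue-1: 10+68 = 78 ≤ 90
Round 3 — cache-1 crashes.
  cache-1 sheds 164 req/s to worker-2: 164 each.
    worker-2: 96+164 = 260 > 110
Round 4 — worker-2 crashes.
  worker-2 sheds 260 req/s to queue-2: 260 each.
    queue-2: 46+260 = 306 > 80
Round 5 — queue-2 crashes.
  queue-2 sheds 306 req/s to db-m, queue-1: 153 each.
    db-m: 136+153 = 289 > 140
    queue-1: 78+153 = 231 > 90
Round 6 — db-m, queue-1 crash.
  db-m sheds 289 req/s to app-b: 289 each.
    app-b: 30+289 = 319 > 60
  queue-1 sheds 231 req/s to cache-2: 231 each.
    cache-2: 120+231 = 351 > 160
Round 7 — app-b, cache-2 crash.
  app-b sheds 319 req/s: no online neighbours, lost.
  cache-2 sheds 351 req/s: no online neighbours, lost.
No further crashes.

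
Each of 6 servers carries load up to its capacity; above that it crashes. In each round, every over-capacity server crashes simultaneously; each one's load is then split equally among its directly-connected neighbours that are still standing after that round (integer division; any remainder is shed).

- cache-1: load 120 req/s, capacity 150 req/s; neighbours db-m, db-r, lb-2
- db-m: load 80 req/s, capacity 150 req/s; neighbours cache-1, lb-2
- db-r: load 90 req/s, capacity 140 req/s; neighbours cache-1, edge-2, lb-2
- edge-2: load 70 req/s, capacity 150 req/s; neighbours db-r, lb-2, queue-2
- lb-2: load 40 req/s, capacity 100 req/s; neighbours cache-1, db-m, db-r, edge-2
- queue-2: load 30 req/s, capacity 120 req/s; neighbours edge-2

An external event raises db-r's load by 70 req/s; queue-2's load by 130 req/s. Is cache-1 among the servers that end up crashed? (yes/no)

Round 1 — db-r at 160 > 140; queue-2 at 160 > 120. db-r, queue-2 crash.
  db-r sheds 160 req/s to cache-1, edge-2, lb-2: 53 each (1 lost).
    cache-1: 120+53 = 173 > 150
    edge-2: 70+53 = 123 ≤ 150
    lb-2: 40+53 = 93 ≤ 100
  queue-2 sheds 160 req/s to edge-2: 160 each.
    edge-2: 123+160 = 283 > 150
Round 2 — cache-1, edge-2 crash.
  cache-1 sheds 173 req/s to db-m, lb-2: 86 each (1 lost).
    db-m: 80+86 = 166 > 150
    lb-2: 93+86 = 179 > 100
  edge-2 sheds 283 req/s to lb-2: 283 each.
    lb-2: 179+283 = 462 > 100
Round 3 — db-m, lb-2 crash.
  db-m sheds 166 req/s: no online neighbours, lost.
  lb-2 sheds 462 req/s: no online neighbours, lost.
No further crashes.

yes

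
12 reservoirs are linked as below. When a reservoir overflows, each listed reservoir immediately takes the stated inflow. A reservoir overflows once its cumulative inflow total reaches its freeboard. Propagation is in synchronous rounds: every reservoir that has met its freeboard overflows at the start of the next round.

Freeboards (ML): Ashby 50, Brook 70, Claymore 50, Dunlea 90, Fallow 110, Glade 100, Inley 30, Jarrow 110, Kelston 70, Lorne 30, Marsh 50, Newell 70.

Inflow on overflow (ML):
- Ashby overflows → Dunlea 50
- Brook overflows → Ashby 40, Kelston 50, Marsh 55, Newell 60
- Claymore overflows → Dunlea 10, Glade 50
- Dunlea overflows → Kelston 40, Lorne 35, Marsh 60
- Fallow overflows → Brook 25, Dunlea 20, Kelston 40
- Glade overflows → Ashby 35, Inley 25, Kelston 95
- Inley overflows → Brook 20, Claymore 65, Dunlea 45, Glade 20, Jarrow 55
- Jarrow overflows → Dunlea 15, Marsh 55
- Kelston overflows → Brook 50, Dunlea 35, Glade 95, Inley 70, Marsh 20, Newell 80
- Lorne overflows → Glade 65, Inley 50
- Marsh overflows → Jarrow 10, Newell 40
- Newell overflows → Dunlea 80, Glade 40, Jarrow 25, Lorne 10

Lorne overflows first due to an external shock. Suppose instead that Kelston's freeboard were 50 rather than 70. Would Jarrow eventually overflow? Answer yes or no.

no

With Kelston's freeboard at 50:
Round 1 — Lorne overflows (initial).
  Glade: +65 → 65 < 100
  Inley: +50 → 50 ≥ 30
Round 2 — Inley overflows.
  Brook: +20 → 20 < 70
  Claymore: +65 → 65 ≥ 50
  Dunlea: +45 → 45 < 90
  Glade: +20 → 85 < 100
  Jarrow: +55 → 55 < 110
Round 3 — Claymore overflows.
  Dunlea: +10 → 55 < 90
  Glade: +50 → 135 ≥ 100
Round 4 — Glade overflows.
  Ashby: +35 → 35 < 50
  Kelston: +95 → 95 ≥ 50
Round 5 — Kelston overflows.
  Brook: +50 → 70 ≥ 70
  Dunlea: +35 → 90 ≥ 90
  Marsh: +20 → 20 < 50
  Newell: +80 → 80 ≥ 70
Round 6 — Brook, Dunlea, Newell overflow.
  Ashby: +40 → 75 ≥ 50
  Jarrow: +25 → 80 < 110
  Marsh: +55+60 → 135 ≥ 50
Round 7 — Ashby, Marsh overflow.
  Jarrow: +10 → 90 < 110
No further overflows.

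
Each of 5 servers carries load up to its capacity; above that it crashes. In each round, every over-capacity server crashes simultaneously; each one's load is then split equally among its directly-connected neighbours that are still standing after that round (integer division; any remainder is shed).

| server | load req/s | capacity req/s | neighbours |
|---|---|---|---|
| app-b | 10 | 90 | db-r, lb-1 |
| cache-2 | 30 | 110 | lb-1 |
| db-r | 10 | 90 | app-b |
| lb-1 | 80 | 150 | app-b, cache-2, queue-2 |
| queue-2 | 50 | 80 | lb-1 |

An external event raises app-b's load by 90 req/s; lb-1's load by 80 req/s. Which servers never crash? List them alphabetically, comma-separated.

cache-2

Round 1 — app-b at 100 > 90; lb-1 at 160 > 150. app-b, lb-1 crash.
  app-b sheds 100 req/s to db-r: 100 each.
    db-r: 10+100 = 110 > 90
  lb-1 sheds 160 req/s to cache-2, queue-2: 80 each.
    cache-2: 30+80 = 110 ≤ 110
    queue-2: 50+80 = 130 > 80
Round 2 — db-r, queue-2 crash.
  db-r sheds 110 req/s: no online neighbours, lost.
  queue-2 sheds 130 req/s: no online neighbours, lost.
No further crashes.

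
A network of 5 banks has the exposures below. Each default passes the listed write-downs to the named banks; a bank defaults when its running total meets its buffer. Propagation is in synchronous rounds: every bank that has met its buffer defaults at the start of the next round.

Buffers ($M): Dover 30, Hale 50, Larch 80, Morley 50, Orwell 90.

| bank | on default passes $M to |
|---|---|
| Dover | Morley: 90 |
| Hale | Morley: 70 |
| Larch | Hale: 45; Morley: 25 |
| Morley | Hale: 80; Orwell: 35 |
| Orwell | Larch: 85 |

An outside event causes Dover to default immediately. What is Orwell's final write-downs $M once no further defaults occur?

Round 1 — Dover defaults (initial).
  Morley: +90 → 90 ≥ 50
Round 2 — Morley defaults.
  Hale: +80 → 80 ≥ 50
  Orwell: +35 → 35 < 90
Round 3 — Hale defaults.
No further defaults.

35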